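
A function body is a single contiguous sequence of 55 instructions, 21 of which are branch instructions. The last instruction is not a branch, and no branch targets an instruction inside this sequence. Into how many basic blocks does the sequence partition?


With no in-sequence branch targets, the leaders are the first instruction plus the instruction after each branch.
Number of basic blocks = branches + 1
= 21 + 1 = 22

22


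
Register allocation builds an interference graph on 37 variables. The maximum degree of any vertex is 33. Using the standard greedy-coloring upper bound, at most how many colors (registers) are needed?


Greedy coloring never needs more than (max_degree + 1) colors: when coloring a vertex, at most max_degree neighbors are already colored.
Upper bound = 33 + 1 = 34

34


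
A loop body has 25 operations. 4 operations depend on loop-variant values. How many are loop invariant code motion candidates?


Invariant candidates = total - loop-dependent
= 25 - 4 = 21

21


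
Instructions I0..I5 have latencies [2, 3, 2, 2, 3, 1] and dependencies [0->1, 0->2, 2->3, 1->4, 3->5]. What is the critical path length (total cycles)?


Compute longest path through dependency graph: dist(Ik) = max over predecessors of dist + latency(Ik).
dist(I0) = latency 2 = 2
dist(I1) = dist(I0) + 3 = 2 + 3 = 5
dist(I2) = dist(I0) + 2 = 2 + 2 = 4
dist(I3) = dist(I2) + 2 = 4 + 2 = 6
dist(I4) = dist(I1) + 3 = 5 + 3 = 8
dist(I5) = dist(I3) + 1 = 6 + 1 = 7
Critical path = max dist = 8

8


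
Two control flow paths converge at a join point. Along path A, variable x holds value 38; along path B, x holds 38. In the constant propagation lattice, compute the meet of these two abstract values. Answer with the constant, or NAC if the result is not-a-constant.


Meet operation: if both paths give the same constant, result is that constant; if they differ, result is NAC (not-a-constant).
Path A: 38, Path B: 38 -> equal
Result: constant -> 38

38


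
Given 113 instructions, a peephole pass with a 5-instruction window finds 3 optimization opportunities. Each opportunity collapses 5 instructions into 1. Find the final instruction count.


Each match removes 4 instructions.
Total removed = 3 * 4 = 12
Remaining = 113 - 12 = 101

101


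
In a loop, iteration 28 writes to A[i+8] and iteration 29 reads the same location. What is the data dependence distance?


Distance = read iteration - write iteration
= 29 - 28 = 1

1


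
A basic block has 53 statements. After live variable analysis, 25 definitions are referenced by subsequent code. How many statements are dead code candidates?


Dead code = total statements - live definitions
= 53 - 25 = 28

28


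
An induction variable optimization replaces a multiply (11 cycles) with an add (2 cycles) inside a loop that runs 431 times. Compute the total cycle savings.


Per-iteration saving = 11 - 2 = 9
Total saved = 431 * 9 = 3879

3879


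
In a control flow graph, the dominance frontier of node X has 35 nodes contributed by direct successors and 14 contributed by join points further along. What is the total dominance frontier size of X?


DF(X) = direct successor contributions + join point contributions
= 35 + 14 = 49

49


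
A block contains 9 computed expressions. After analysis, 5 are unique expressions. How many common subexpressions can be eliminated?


CSE count = total expressions - unique expressions
= 9 - 5 = 4

4


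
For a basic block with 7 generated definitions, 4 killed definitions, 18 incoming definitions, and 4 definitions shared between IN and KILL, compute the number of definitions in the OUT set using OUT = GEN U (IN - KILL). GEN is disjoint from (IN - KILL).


IN - KILL: 18 - 4 = 14 surviving definitions
OUT = GEN + surviving = 7 + 14 = 21

21


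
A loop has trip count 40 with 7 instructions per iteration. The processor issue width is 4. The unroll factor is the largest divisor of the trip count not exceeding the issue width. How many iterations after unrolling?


Largest divisor of 40 <= 4 is 4
New iterations = 40 / 4 = 10

10


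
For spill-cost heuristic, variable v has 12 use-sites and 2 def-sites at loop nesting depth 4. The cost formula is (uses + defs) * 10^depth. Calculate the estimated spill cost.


uses + defs = 12 + 2 = 14
10^4 = 10000
Spill cost = 14 * 10000 = 140000

140000


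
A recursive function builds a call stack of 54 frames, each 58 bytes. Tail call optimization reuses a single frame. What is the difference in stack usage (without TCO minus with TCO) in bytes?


Without TCO: 54 * 58 = 3132 bytes
With TCO: reuse 1 frame = 58 bytes
Savings = 3132 - 58 = 3074

3074


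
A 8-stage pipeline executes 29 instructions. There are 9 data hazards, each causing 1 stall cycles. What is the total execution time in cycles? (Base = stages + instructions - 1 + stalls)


Base cycles = 8 + 29 - 1 = 36
Total stalls = 9 * 1 = 9
Total = 36 + 9 = 45

45


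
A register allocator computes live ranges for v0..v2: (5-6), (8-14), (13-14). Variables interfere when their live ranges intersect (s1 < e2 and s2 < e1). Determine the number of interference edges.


Check all pairs for overlapping intervals.
Two intervals (s1,e1) and (s2,e2) overlap if s1 < e2 and s2 < e1.
v0 (5-6) vs v1..v2: overlaps none -> 0
v1 (8-14) vs v2: overlaps v2 -> 1
Total overlapping pairs = 0 + 1 = 1

1


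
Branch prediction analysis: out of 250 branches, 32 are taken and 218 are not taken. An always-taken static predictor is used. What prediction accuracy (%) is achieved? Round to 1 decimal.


Predictor: always-taken
Correct predictions = 32
Accuracy = 32 / 250 * 100 = 12.8%

12.8


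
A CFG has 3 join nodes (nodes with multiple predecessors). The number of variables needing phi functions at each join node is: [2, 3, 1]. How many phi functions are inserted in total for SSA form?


Total phi functions = sum of phi functions at each join node
= 2 + 3 + 1 = 6

6


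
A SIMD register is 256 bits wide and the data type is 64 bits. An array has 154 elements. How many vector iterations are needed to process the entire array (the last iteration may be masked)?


Width = 256 / 64 = 4 elements per vector op
Iterations = ceil(154 / 4) = 39

39


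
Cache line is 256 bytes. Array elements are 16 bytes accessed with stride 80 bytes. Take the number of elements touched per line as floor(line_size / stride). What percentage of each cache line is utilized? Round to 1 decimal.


Elements per cache line = floor(256 / 80) = 3
Bytes used = 3 * 16 = 48
Utilization = 48 / 256 * 100 = 18.8%

18.8


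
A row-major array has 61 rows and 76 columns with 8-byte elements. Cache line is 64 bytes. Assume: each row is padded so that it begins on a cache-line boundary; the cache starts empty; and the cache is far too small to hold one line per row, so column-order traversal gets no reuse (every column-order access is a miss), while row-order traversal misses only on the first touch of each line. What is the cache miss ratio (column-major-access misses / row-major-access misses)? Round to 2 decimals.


Each row occupies 76 * 8 = 608 bytes and starts on a line boundary, so it spans ceil(608 / 64) = 10 cache lines.
Row-major traversal misses (one per line touched): 61 * ceil(76 * 8 / 64) = 610
Column-major traversal misses (no reuse, every access misses): 61 * 76 = 4636
Ratio = 4636 / 610 = 7.6

7.6


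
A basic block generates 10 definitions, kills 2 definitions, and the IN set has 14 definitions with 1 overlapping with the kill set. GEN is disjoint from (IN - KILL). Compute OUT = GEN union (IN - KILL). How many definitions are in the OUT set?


IN - KILL: 14 - 1 = 13 surviving definitions
OUT = GEN + surviving = 10 + 13 = 23

23


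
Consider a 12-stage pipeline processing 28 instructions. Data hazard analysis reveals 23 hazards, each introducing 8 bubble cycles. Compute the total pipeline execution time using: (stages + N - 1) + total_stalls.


Base cycles = 12 + 28 - 1 = 39
Total stalls = 23 * 8 = 184
Total = 39 + 184 = 223

223


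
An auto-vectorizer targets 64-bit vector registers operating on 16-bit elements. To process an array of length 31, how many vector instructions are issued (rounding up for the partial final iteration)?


Width = 64 / 16 = 4 elements per vector op
Iterations = ceil(31 / 4) = 8

8


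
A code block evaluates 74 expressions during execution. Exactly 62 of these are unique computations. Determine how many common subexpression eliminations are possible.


CSE count = total expressions - unique expressions
= 74 - 62 = 12

12


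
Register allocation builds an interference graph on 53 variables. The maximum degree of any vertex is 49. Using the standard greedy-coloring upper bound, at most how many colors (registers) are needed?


Greedy coloring never needs more than (max_degree + 1) colors: when coloring a vertex, at most max_degree neighbors are already colored.
Upper bound = 49 + 1 = 50

50


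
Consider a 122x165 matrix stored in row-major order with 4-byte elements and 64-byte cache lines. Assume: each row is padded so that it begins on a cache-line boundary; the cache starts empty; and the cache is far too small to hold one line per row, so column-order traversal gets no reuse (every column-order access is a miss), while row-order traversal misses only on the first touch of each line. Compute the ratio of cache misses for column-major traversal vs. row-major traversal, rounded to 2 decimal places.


Each row occupies 165 * 4 = 660 bytes and starts on a line boundary, so it spans ceil(660 / 64) = 11 cache lines.
Row-major traversal misses (one per line touched): 122 * ceil(165 * 4 / 64) = 1342
Column-major traversal misses (no reuse, every access misses): 122 * 165 = 20130
Ratio = 20130 / 1342 = 15.0

15.0


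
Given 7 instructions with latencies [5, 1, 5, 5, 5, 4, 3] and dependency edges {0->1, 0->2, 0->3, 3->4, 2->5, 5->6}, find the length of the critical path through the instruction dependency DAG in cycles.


Compute longest path through dependency graph: dist(Ik) = max over predecessors of dist + latency(Ik).
dist(I0) = latency 5 = 5
dist(I1) = dist(I0) + 1 = 5 + 1 = 6
dist(I2) = dist(I0) + 5 = 5 + 5 = 10
dist(I3) = dist(I0) + 5 = 5 + 5 = 10
dist(I4) = dist(I3) + 5 = 10 + 5 = 15
dist(I5) = dist(I2) + 4 = 10 + 4 = 14
dist(I6) = dist(I5) + 3 = 14 + 3 = 17
Critical path = max dist = 17

17


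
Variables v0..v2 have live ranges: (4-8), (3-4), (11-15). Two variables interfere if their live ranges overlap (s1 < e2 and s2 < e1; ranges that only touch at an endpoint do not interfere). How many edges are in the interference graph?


Check all pairs for overlapping intervals.
Two intervals (s1,e1) and (s2,e2) overlap if s1 < e2 and s2 < e1.
v0 (4-8) vs v1..v2: overlaps none -> 0
v1 (3-4) vs v2: overlaps none -> 0
Total overlapping pairs = 0 + 0 = 0

0


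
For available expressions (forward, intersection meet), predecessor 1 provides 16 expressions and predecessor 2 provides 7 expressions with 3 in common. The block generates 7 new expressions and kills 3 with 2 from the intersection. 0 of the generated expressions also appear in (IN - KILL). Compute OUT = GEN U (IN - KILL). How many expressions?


IN = intersection of predecessors = 3
IN - KILL = 3 - 2 = 1
|OUT| = |GEN| + |IN - KILL| - |GEN ∩ (IN - KILL)| = 7 + 1 - 0 = 8

8


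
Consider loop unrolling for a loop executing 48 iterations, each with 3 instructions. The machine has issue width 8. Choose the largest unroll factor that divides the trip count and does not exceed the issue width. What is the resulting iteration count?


Largest divisor of 48 <= 8 is 8
New iterations = 48 / 8 = 6

6


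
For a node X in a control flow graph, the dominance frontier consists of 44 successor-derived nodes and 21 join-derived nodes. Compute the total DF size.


DF(X) = direct successor contributions + join point contributions
= 44 + 21 = 65

65


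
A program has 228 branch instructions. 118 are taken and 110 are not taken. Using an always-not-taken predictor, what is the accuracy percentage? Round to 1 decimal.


Predictor: always-not-taken
Correct predictions = 110
Accuracy = 110 / 228 * 100 = 48.2%

48.2


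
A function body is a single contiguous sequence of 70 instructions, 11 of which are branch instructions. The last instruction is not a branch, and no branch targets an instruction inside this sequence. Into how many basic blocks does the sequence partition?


With no in-sequence branch targets, the leaders are the first instruction plus the instruction after each branch.
Number of basic blocks = branches + 1
= 11 + 1 = 12

12


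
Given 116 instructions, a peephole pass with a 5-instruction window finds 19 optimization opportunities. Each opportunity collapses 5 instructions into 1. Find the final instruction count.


Each match removes 4 instructions.
Total removed = 19 * 4 = 76
Remaining = 116 - 76 = 40

40


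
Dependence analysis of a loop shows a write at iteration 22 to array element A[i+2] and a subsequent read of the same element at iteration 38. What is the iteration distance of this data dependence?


Distance = read iteration - write iteration
= 38 - 22 = 16

16


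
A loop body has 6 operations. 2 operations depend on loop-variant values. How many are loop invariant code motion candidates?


Invariant candidates = total - loop-dependent
= 6 - 2 = 4

4


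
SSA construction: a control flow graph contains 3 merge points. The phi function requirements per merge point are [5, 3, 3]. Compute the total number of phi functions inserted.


Total phi functions = sum of phi functions at each join node
= 5 + 3 + 3 = 11

11


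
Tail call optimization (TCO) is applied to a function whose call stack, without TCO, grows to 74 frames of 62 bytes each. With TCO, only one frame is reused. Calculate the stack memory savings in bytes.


Without TCO: 74 * 62 = 4588 bytes
With TCO: reuse 1 frame = 62 bytes
Savings = 4588 - 62 = 4526

4526


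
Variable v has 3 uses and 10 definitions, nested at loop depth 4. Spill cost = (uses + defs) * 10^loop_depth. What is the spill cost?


uses + defs = 3 + 10 = 13
10^4 = 10000
Spill cost = 13 * 10000 = 130000

130000


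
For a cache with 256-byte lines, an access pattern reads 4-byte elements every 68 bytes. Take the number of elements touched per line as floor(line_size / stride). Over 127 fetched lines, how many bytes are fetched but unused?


Elements per line = floor(256 / 68) = 3
Bytes used per line = 3 * 4 = 12
Wasted per line = 256 - 12 = 244
Total wasted = 244 * 127 = 30988

30988


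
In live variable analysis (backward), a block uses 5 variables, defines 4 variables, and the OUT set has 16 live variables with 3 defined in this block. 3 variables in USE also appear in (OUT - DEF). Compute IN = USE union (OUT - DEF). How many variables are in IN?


OUT - DEF: 16 - 3 = 13
|IN| = |USE| + |OUT - DEF| - |USE ∩ (OUT - DEF)| = 5 + 13 - 3 = 15

15


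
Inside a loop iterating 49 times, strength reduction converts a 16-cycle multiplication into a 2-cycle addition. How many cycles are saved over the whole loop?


Per-iteration saving = 16 - 2 = 14
Total saved = 49 * 14 = 686

686


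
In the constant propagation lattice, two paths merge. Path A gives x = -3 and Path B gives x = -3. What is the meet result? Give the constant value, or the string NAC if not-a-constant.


Meet operation: if both paths give the same constant, result is that constant; if they differ, result is NAC (not-a-constant).
Path A: -3, Path B: -3 -> equal
Result: constant -> -3

-3


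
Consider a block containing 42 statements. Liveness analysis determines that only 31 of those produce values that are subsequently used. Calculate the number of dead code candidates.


Dead code = total statements - live definitions
= 42 - 31 = 11

11


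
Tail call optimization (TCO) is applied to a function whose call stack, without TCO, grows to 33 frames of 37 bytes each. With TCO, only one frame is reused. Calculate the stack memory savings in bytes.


Without TCO: 33 * 37 = 1221 bytes
With TCO: reuse 1 frame = 37 bytes
Savings = 1221 - 37 = 1184

1184


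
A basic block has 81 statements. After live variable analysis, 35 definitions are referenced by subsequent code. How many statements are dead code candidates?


Dead code = total statements - live definitions
= 81 - 35 = 46

46


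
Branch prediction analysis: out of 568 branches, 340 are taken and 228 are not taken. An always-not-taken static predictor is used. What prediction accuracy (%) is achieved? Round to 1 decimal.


Predictor: always-not-taken
Correct predictions = 228
Accuracy = 228 / 568 * 100 = 40.1%

40.1


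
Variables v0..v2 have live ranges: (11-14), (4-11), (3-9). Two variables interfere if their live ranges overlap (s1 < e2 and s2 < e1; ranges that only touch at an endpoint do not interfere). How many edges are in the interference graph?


Check all pairs for overlapping intervals.
Two intervals (s1,e1) and (s2,e2) overlap if s1 < e2 and s2 < e1.
v0 (11-14) vs v1..v2: overlaps none -> 0
v1 (4-11) vs v2: overlaps v2 -> 1
Total overlapping pairs = 0 + 1 = 1

1


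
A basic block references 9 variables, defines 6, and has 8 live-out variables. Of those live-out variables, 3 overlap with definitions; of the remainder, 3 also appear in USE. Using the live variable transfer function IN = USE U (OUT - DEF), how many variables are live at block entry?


OUT - DEF: 8 - 3 = 5
|IN| = |USE| + |OUT - DEF| - |USE ∩ (OUT - DEF)| = 9 + 5 - 3 = 11

11


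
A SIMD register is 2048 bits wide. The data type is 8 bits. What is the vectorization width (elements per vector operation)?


Width = SIMD bits / data type bits
= 2048 / 8 = 256

256


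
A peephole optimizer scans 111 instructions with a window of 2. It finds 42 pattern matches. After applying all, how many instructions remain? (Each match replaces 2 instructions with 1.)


Each match removes 1 instructions.
Total removed = 42 * 1 = 42
Remaining = 111 - 42 = 69

69


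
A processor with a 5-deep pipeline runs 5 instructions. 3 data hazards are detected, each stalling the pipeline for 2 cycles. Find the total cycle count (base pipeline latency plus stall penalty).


Base cycles = 5 + 5 - 1 = 9
Total stalls = 3 * 2 = 6
Total = 9 + 6 = 15

15


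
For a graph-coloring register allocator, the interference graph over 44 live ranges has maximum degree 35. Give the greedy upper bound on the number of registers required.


Greedy coloring never needs more than (max_degree + 1) colors: when coloring a vertex, at most max_degree neighbors are already colored.
Upper bound = 35 + 1 = 36

36


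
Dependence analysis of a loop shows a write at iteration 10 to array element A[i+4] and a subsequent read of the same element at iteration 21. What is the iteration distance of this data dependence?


Distance = read iteration - write iteration
= 21 - 10 = 11

11


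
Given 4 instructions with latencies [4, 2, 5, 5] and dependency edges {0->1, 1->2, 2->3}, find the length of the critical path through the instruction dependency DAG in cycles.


Compute longest path through dependency graph: dist(Ik) = max over predecessors of dist + latency(Ik).
dist(I0) = latency 4 = 4
dist(I1) = dist(I0) + 2 = 4 + 2 = 6
dist(I2) = dist(I1) + 5 = 6 + 5 = 11
dist(I3) = dist(I2) + 5 = 11 + 5 = 16
Critical path = max dist = 16

16


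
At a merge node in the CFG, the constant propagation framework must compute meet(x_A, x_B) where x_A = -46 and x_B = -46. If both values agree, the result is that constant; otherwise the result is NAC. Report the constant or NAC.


Meet operation: if both paths give the same constant, result is that constant; if they differ, result is NAC (not-a-constant).
Path A: -46, Path B: -46 -> equal
Result: constant -> -46

-46


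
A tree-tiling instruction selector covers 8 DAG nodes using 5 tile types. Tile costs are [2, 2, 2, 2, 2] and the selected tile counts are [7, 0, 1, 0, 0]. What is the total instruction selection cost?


Total cost = sum(count_i * cost_i)
= 7*2 + 0*2 + 1*2 + 0*2 + 0*2
= 16

16


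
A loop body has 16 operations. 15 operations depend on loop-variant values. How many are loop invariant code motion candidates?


Invariant candidates = total - loop-dependent
= 16 - 15 = 1

1


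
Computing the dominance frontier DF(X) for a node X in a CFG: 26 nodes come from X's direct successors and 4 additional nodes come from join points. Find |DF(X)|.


DF(X) = direct successor contributions + join point contributions
= 26 + 4 = 30

30


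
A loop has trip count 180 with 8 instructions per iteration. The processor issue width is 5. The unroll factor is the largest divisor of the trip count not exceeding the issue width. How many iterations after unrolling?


Largest divisor of 180 <= 5 is 5
New iterations = 180 / 5 = 36

36


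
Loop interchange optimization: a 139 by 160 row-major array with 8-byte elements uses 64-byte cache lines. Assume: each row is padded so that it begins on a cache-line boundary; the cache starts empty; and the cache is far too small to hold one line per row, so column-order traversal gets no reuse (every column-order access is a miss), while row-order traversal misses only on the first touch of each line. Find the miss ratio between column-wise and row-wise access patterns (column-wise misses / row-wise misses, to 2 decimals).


Each row occupies 160 * 8 = 1280 bytes and starts on a line boundary, so it spans ceil(1280 / 64) = 20 cache lines.
Row-major traversal misses (one per line touched): 139 * ceil(160 * 8 / 64) = 2780
Column-major traversal misses (no reuse, every access misses): 139 * 160 = 22240
Ratio = 22240 / 2780 = 8.0

8.0


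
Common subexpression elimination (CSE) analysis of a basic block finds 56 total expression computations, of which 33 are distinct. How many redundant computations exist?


CSE count = total expressions - unique expressions
= 56 - 33 = 23

23


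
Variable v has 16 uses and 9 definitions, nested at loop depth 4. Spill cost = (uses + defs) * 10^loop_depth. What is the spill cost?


uses + defs = 16 + 9 = 25
10^4 = 10000
Spill cost = 25 * 10000 = 250000

250000


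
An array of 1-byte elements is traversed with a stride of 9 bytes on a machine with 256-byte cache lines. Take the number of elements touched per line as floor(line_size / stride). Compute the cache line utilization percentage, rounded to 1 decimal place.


Elements per cache line = floor(256 / 9) = 28
Bytes used = 28 * 1 = 28
Utilization = 28 / 256 * 100 = 10.9%

10.9


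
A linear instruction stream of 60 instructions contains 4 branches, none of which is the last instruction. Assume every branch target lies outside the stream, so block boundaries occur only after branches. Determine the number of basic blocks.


With no in-sequence branch targets, the leaders are the first instruction plus the instruction after each branch.
Number of basic blocks = branches + 1
= 4 + 1 = 5

5


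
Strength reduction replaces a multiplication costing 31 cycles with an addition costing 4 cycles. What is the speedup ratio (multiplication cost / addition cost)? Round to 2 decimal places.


Ratio = mult_cost / add_cost = 31 / 4 = 7.75

7.75


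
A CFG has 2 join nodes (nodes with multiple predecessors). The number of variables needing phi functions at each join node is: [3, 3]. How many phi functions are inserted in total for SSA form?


Total phi functions = sum of phi functions at each join node
= 3 + 3 = 6

6


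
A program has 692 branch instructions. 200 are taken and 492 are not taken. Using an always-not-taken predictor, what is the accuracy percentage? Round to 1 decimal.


Predictor: always-not-taken
Correct predictions = 492
Accuracy = 492 / 692 * 100 = 71.1%

71.1


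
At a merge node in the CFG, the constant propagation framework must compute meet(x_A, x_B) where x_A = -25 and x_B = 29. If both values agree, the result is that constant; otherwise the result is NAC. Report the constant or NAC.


Meet operation: if both paths give the same constant, result is that constant; if they differ, result is NAC (not-a-constant).
Path A: -25, Path B: 29 -> differ
Result: not-a-constant -> NAC

NAC


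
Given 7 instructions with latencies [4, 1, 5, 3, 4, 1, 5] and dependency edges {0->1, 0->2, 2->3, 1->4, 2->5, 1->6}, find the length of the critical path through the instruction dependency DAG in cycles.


Compute longest path through dependency graph: dist(Ik) = max over predecessors of dist + latency(Ik).
dist(I0) = latency 4 = 4
dist(I1) = dist(I0) + 1 = 4 + 1 = 5
dist(I2) = dist(I0) + 5 = 4 + 5 = 9
dist(I3) = dist(I2) + 3 = 9 + 3 = 12
dist(I4) = dist(I1) + 4 = 5 + 4 = 9
dist(I5) = dist(I2) + 1 = 9 + 1 = 10
dist(I6) = dist(I1) + 5 = 5 + 5 = 10
Critical path = max dist = 12

12


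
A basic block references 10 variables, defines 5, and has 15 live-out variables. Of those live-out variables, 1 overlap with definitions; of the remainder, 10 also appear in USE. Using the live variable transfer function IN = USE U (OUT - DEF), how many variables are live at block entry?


OUT - DEF: 15 - 1 = 14
|IN| = |USE| + |OUT - DEF| - |USE ∩ (OUT - DEF)| = 10 + 14 - 10 = 14

14


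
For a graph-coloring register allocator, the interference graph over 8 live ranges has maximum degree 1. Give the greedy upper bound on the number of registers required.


Greedy coloring never needs more than (max_degree + 1) colors: when coloring a vertex, at most max_degree neighbors are already colored.
Upper bound = 1 + 1 = 2

2


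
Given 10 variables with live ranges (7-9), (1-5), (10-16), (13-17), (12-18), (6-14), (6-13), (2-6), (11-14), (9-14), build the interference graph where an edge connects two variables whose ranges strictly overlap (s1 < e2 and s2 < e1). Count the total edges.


Check all pairs for overlapping intervals.
Two intervals (s1,e1) and (s2,e2) overlap if s1 < e2 and s2 < e1.
v0 (7-9) vs v1..v9: overlaps v5, v6 -> 2
v1 (1-5) vs v2..v9: overlaps v7 -> 1
v2 (10-16) vs v3..v9: overlaps v3, v4, v5, v6, v8, v9 -> 6
v3 (13-17) vs v4..v9: overlaps v4, v5, v8, v9 -> 4
v4 (12-18) vs v5..v9: overlaps v5, v6, v8, v9 -> 4
v5 (6-14) vs v6..v9: overlaps v6, v8, v9 -> 3
v6 (6-13) vs v7..v9: overlaps v8, v9 -> 2
v7 (2-6) vs v8..v9: overlaps none -> 0
v8 (11-14) vs v9: overlaps v9 -> 1
Total overlapping pairs = 2 + 1 + 6 + 4 + 4 + 3 + 2 + 0 + 1 = 23

23


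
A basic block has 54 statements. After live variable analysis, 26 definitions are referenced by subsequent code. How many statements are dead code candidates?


Dead code = total statements - live definitions
= 54 - 26 = 28

28


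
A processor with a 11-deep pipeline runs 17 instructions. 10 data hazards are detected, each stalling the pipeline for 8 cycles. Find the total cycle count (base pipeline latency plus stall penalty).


Base cycles = 11 + 17 - 1 = 27
Total stalls = 10 * 8 = 80
Total = 27 + 80 = 107

107


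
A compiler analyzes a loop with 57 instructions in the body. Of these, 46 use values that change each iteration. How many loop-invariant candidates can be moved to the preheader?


Invariant candidates = total - loop-dependent
= 57 - 46 = 11

11


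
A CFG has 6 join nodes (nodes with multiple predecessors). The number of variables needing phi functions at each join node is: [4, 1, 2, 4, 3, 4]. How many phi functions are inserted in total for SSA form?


Total phi functions = sum of phi functions at each join node
= 4 + 1 + 2 + 4 + 3 + 4 = 18

18


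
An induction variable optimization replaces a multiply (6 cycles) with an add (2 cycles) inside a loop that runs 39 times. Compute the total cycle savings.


Per-iteration saving = 6 - 2 = 4
Total saved = 39 * 4 = 156

156


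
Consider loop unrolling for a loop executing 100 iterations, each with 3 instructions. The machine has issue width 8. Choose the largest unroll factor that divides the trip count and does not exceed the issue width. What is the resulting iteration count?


Largest divisor of 100 <= 8 is 5
New iterations = 100 / 5 = 20

20


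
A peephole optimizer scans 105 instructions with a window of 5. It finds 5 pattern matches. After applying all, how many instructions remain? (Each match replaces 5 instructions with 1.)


Each match removes 4 instructions.
Total removed = 5 * 4 = 20
Remaining = 105 - 20 = 85

85


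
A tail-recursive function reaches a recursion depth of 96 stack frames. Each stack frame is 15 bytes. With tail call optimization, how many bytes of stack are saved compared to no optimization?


Without TCO: 96 * 15 = 1440 bytes
With TCO: reuse 1 frame = 15 bytes
Savings = 1440 - 15 = 1425

1425


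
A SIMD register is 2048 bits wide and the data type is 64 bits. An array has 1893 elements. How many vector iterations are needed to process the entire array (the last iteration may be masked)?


Width = 2048 / 64 = 32 elements per vector op
Iterations = ceil(1893 / 32) = 60

60


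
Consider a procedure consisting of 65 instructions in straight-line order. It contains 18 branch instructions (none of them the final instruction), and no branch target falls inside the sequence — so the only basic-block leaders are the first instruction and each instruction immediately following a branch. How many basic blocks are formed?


With no in-sequence branch targets, the leaders are the first instruction plus the instruction after each branch.
Number of basic blocks = branches + 1
= 18 + 1 = 19

19


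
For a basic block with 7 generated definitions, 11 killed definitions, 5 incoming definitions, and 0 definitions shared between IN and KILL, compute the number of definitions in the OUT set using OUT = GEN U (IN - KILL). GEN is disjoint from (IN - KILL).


IN - KILL: 5 - 0 = 5 surviving definitions
OUT = GEN + surviving = 7 + 5 = 12

12


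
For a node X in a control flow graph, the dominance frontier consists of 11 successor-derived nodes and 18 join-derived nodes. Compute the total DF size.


DF(X) = direct successor contributions + join point contributions
= 11 + 18 = 29

29


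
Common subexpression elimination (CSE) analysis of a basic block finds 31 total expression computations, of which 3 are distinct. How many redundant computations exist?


CSE count = total expressions - unique expressions
= 31 - 3 = 28

28


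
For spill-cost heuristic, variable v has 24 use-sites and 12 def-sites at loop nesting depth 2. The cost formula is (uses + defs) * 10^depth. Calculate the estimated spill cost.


uses + defs = 24 + 12 = 36
10^2 = 100
Spill cost = 36 * 100 = 3600

3600


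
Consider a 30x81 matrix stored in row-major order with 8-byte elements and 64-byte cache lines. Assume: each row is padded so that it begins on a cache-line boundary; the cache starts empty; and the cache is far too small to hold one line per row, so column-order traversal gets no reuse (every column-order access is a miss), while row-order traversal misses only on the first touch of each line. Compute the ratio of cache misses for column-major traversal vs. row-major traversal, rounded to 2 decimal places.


Each row occupies 81 * 8 = 648 bytes and starts on a line boundary, so it spans ceil(648 / 64) = 11 cache lines.
Row-major traversal misses (one per line touched): 30 * ceil(81 * 8 / 64) = 330
Column-major traversal misses (no reuse, every access misses): 30 * 81 = 2430
Ratio = 2430 / 330 = 7.36

7.36


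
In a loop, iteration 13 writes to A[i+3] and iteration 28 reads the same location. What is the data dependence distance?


Distance = read iteration - write iteration
= 28 - 13 = 15

15


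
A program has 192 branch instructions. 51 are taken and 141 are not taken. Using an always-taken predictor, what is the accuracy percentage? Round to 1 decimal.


Predictor: always-taken
Correct predictions = 51
Accuracy = 51 / 192 * 100 = 26.6%

26.6


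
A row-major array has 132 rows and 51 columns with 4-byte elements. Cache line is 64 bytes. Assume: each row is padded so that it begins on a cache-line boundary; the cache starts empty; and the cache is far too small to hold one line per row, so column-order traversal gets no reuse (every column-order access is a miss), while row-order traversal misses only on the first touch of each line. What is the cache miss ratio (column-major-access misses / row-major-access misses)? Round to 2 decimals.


Each row occupies 51 * 4 = 204 bytes and starts on a line boundary, so it spans ceil(204 / 64) = 4 cache lines.
Row-major traversal misses (one per line touched): 132 * ceil(51 * 4 / 64) = 528
Column-major traversal misses (no reuse, every access misses): 132 * 51 = 6732
Ratio = 6732 / 528 = 12.75

12.75


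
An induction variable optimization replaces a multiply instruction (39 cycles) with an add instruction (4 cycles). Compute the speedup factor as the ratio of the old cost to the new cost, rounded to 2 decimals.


Ratio = mult_cost / add_cost = 39 / 4 = 9.75

9.75


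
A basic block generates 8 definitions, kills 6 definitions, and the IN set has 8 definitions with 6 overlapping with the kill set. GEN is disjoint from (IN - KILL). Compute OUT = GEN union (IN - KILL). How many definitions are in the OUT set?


IN - KILL: 8 - 6 = 2 surviving definitions
OUT = GEN + surviving = 8 + 2 = 10

10


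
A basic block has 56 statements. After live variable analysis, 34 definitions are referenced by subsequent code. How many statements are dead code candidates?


Dead code = total statements - live definitions
= 56 - 34 = 22

22


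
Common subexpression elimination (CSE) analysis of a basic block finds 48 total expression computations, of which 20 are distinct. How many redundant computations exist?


CSE count = total expressions - unique expressions
= 48 - 20 = 28

28


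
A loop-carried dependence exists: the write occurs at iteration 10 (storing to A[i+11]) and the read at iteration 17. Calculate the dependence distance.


Distance = read iteration - write iteration
= 17 - 10 = 7

7


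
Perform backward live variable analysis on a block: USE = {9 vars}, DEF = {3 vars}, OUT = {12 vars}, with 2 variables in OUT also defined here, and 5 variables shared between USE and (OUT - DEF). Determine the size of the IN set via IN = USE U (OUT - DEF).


OUT - DEF: 12 - 2 = 10
|IN| = |USE| + |OUT - DEF| - |USE ∩ (OUT - DEF)| = 9 + 10 - 5 = 14

14


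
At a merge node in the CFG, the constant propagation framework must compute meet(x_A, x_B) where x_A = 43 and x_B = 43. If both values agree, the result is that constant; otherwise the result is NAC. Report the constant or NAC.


Meet operation: if both paths give the same constant, result is that constant; if they differ, result is NAC (not-a-constant).
Path A: 43, Path B: 43 -> equal
Result: constant -> 43

43


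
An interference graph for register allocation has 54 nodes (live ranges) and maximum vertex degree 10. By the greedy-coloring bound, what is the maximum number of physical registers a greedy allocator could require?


Greedy coloring never needs more than (max_degree + 1) colors: when coloring a vertex, at most max_degree neighbors are already colored.
Upper bound = 10 + 1 = 11

11


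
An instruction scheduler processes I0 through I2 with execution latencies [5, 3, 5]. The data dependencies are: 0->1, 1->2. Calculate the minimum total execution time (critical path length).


Compute longest path through dependency graph: dist(Ik) = max over predecessors of dist + latency(Ik).
dist(I0) = latency 5 = 5
dist(I1) = dist(I0) + 3 = 5 + 3 = 8
dist(I2) = dist(I1) + 5 = 8 + 5 = 13
Critical path = max dist = 13

13


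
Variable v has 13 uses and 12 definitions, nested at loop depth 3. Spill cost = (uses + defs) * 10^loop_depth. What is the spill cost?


uses + defs = 13 + 12 = 25
10^3 = 1000
Spill cost = 25 * 1000 = 25000

25000


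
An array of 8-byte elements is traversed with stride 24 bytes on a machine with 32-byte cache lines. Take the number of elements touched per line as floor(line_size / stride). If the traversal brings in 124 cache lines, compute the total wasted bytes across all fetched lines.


Elements per line = floor(32 / 24) = 1
Bytes used per line = 1 * 8 = 8
Wasted per line = 32 - 8 = 24
Total wasted = 24 * 124 = 2976

2976


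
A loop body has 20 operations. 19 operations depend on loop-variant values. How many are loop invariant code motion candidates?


Invariant candidates = total - loop-dependent
= 20 - 19 = 1

1


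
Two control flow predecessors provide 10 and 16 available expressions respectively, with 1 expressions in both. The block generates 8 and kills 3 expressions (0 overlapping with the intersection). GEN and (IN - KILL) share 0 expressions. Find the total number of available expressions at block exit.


IN = intersection of predecessors = 1
IN - KILL = 1 - 0 = 1
|OUT| = |GEN| + |IN - KILL| - |GEN ∩ (IN - KILL)| = 8 + 1 - 0 = 9

9


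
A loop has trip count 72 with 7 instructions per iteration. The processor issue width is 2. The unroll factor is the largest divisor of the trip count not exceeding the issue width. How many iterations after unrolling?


Largest divisor of 72 <= 2 is 2
New iterations = 72 / 2 = 36

36


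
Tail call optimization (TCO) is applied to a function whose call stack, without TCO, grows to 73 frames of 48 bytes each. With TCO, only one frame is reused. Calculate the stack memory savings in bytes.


Without TCO: 73 * 48 = 3504 bytes
With TCO: reuse 1 frame = 48 bytes
Savings = 3504 - 48 = 3456

3456


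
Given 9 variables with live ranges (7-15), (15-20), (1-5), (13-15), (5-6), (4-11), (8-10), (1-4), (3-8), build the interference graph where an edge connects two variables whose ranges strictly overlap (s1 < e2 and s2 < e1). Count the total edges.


Check all pairs for overlapping intervals.
Two intervals (s1,e1) and (s2,e2) overlap if s1 < e2 and s2 < e1.
v0 (7-15) vs v1..v8: overlaps v3, v5, v6, v8 -> 4
v1 (15-20) vs v2..v8: overlaps none -> 0
v2 (1-5) vs v3..v8: overlaps v5, v7, v8 -> 3
v3 (13-15) vs v4..v8: overlaps none -> 0
v4 (5-6) vs v5..v8: overlaps v5, v8 -> 2
v5 (4-11) vs v6..v8: overlaps v6, v8 -> 2
v6 (8-10) vs v7..v8: overlaps none -> 0
v7 (1-4) vs v8: overlaps v8 -> 1
Total overlapping pairs = 4 + 0 + 3 + 0 + 2 + 2 + 0 + 1 = 12

12


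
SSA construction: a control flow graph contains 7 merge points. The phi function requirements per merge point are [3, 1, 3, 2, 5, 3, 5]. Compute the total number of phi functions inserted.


Total phi functions = sum of phi functions at each join node
= 3 + 1 + 3 + 2 + 5 + 3 + 5 = 22

22


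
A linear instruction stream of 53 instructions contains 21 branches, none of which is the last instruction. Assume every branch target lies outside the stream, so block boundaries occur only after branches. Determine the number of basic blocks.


With no in-sequence branch targets, the leaders are the first instruction plus the instruction after each branch.
Number of basic blocks = branches + 1
= 21 + 1 = 22

22


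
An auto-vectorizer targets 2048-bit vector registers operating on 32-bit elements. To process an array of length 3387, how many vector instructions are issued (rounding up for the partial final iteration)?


Width = 2048 / 32 = 64 elements per vector op
Iterations = ceil(3387 / 64) = 53

53


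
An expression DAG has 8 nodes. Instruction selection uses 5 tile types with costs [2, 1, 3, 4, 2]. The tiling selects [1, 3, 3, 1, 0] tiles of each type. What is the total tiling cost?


Total cost = sum(count_i * cost_i)
= 1*2 + 3*1 + 3*3 + 1*4 + 0*2
= 18

18


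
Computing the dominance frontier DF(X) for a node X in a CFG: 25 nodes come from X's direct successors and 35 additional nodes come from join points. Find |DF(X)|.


DF(X) = direct successor contributions + join point contributions
= 25 + 35 = 60

60
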